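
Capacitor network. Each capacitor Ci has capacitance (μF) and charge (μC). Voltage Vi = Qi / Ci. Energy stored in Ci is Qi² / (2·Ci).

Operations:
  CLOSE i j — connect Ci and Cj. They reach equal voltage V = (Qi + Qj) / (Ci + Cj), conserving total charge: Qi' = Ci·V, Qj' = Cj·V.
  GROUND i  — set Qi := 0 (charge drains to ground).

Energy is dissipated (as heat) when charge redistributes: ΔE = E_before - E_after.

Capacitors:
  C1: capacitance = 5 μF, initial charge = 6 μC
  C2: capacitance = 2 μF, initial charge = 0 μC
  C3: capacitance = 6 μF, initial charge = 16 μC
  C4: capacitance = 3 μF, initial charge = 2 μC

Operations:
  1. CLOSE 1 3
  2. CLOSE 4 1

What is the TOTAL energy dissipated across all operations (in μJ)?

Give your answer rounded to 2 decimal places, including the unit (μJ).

Initial: C1(5μF, Q=6μC, V=1.20V), C2(2μF, Q=0μC, V=0.00V), C3(6μF, Q=16μC, V=2.67V), C4(3μF, Q=2μC, V=0.67V)
Op 1: CLOSE 1-3: Q_total=22.00, C_total=11.00, V=2.00; Q1=10.00, Q3=12.00; dissipated=2.933
Op 2: CLOSE 4-1: Q_total=12.00, C_total=8.00, V=1.50; Q4=4.50, Q1=7.50; dissipated=1.667
Total dissipated: 4.600 μJ

Answer: 4.60 μJ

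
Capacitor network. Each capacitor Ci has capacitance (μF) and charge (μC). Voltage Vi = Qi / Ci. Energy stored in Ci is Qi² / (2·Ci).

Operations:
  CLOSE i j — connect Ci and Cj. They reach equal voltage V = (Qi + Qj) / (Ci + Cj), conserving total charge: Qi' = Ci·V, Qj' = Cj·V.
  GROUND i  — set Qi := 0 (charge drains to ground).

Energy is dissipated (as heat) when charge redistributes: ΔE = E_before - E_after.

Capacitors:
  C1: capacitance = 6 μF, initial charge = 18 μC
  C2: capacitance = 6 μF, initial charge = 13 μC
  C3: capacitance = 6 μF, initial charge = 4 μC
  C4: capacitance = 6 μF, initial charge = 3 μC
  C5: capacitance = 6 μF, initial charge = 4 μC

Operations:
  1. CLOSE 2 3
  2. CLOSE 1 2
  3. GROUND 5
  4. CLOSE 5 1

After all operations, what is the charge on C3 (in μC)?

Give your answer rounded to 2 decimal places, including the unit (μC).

Answer: 8.50 μC

Derivation:
Initial: C1(6μF, Q=18μC, V=3.00V), C2(6μF, Q=13μC, V=2.17V), C3(6μF, Q=4μC, V=0.67V), C4(6μF, Q=3μC, V=0.50V), C5(6μF, Q=4μC, V=0.67V)
Op 1: CLOSE 2-3: Q_total=17.00, C_total=12.00, V=1.42; Q2=8.50, Q3=8.50; dissipated=3.375
Op 2: CLOSE 1-2: Q_total=26.50, C_total=12.00, V=2.21; Q1=13.25, Q2=13.25; dissipated=3.760
Op 3: GROUND 5: Q5=0; energy lost=1.333
Op 4: CLOSE 5-1: Q_total=13.25, C_total=12.00, V=1.10; Q5=6.62, Q1=6.62; dissipated=7.315
Final charges: Q1=6.62, Q2=13.25, Q3=8.50, Q4=3.00, Q5=6.62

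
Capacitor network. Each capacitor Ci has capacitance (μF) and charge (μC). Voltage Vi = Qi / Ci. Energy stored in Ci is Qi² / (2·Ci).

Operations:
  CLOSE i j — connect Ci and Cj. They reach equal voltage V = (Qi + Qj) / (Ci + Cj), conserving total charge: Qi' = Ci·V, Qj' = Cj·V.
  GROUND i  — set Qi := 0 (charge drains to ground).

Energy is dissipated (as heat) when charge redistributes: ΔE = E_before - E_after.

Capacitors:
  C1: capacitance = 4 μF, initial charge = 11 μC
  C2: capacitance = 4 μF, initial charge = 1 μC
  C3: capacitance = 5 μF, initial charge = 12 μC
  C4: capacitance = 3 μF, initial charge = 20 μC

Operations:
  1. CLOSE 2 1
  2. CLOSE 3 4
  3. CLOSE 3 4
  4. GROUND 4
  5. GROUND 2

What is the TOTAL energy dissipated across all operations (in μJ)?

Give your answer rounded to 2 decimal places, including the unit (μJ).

Answer: 51.82 μJ

Derivation:
Initial: C1(4μF, Q=11μC, V=2.75V), C2(4μF, Q=1μC, V=0.25V), C3(5μF, Q=12μC, V=2.40V), C4(3μF, Q=20μC, V=6.67V)
Op 1: CLOSE 2-1: Q_total=12.00, C_total=8.00, V=1.50; Q2=6.00, Q1=6.00; dissipated=6.250
Op 2: CLOSE 3-4: Q_total=32.00, C_total=8.00, V=4.00; Q3=20.00, Q4=12.00; dissipated=17.067
Op 3: CLOSE 3-4: Q_total=32.00, C_total=8.00, V=4.00; Q3=20.00, Q4=12.00; dissipated=0.000
Op 4: GROUND 4: Q4=0; energy lost=24.000
Op 5: GROUND 2: Q2=0; energy lost=4.500
Total dissipated: 51.817 μJ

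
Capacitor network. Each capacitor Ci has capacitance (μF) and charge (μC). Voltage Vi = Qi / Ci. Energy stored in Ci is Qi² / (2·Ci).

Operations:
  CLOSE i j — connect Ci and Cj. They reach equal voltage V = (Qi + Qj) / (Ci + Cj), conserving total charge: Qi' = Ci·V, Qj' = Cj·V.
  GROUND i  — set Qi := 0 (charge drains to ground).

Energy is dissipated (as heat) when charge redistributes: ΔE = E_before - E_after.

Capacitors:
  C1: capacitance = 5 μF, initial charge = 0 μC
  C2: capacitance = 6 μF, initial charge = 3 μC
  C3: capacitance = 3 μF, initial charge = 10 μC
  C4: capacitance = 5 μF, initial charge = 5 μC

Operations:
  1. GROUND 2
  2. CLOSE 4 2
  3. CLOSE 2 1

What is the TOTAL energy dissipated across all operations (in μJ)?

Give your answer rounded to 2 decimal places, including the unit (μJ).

Answer: 2.40 μJ

Derivation:
Initial: C1(5μF, Q=0μC, V=0.00V), C2(6μF, Q=3μC, V=0.50V), C3(3μF, Q=10μC, V=3.33V), C4(5μF, Q=5μC, V=1.00V)
Op 1: GROUND 2: Q2=0; energy lost=0.750
Op 2: CLOSE 4-2: Q_total=5.00, C_total=11.00, V=0.45; Q4=2.27, Q2=2.73; dissipated=1.364
Op 3: CLOSE 2-1: Q_total=2.73, C_total=11.00, V=0.25; Q2=1.49, Q1=1.24; dissipated=0.282
Total dissipated: 2.395 μJ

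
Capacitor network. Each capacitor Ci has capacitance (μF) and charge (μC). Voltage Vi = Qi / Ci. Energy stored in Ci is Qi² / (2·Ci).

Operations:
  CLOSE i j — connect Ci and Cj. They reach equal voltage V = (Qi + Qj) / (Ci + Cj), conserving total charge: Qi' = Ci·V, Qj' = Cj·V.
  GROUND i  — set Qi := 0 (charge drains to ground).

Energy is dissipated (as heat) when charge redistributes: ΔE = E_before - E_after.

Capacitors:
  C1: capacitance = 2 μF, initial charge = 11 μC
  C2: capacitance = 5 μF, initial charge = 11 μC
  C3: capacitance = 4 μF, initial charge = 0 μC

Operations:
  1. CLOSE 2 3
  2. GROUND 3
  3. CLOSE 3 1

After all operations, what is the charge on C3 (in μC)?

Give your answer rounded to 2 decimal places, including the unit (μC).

Answer: 7.33 μC

Derivation:
Initial: C1(2μF, Q=11μC, V=5.50V), C2(5μF, Q=11μC, V=2.20V), C3(4μF, Q=0μC, V=0.00V)
Op 1: CLOSE 2-3: Q_total=11.00, C_total=9.00, V=1.22; Q2=6.11, Q3=4.89; dissipated=5.378
Op 2: GROUND 3: Q3=0; energy lost=2.988
Op 3: CLOSE 3-1: Q_total=11.00, C_total=6.00, V=1.83; Q3=7.33, Q1=3.67; dissipated=20.167
Final charges: Q1=3.67, Q2=6.11, Q3=7.33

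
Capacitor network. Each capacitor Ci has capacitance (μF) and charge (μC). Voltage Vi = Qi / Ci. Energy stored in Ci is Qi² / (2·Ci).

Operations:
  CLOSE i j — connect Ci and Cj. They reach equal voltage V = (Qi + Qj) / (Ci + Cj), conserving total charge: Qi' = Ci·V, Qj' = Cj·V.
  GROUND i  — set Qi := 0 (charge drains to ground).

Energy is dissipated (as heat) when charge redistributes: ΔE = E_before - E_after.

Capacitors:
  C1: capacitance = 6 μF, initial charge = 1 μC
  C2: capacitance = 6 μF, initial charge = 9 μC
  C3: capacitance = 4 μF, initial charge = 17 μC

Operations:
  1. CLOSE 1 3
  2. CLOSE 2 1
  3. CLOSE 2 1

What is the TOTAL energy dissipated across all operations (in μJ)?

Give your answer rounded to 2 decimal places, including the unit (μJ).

Answer: 20.14 μJ

Derivation:
Initial: C1(6μF, Q=1μC, V=0.17V), C2(6μF, Q=9μC, V=1.50V), C3(4μF, Q=17μC, V=4.25V)
Op 1: CLOSE 1-3: Q_total=18.00, C_total=10.00, V=1.80; Q1=10.80, Q3=7.20; dissipated=20.008
Op 2: CLOSE 2-1: Q_total=19.80, C_total=12.00, V=1.65; Q2=9.90, Q1=9.90; dissipated=0.135
Op 3: CLOSE 2-1: Q_total=19.80, C_total=12.00, V=1.65; Q2=9.90, Q1=9.90; dissipated=0.000
Total dissipated: 20.143 μJ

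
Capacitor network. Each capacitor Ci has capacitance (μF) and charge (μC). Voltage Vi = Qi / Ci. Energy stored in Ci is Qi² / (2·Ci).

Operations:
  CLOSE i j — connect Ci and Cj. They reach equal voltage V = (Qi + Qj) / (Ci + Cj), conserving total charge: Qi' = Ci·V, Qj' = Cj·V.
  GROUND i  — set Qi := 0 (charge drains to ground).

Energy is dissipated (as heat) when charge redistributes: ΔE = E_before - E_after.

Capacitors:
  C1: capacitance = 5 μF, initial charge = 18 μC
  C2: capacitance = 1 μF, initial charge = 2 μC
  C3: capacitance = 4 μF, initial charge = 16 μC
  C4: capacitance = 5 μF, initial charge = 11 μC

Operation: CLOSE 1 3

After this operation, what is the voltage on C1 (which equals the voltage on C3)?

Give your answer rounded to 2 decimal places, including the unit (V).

Initial: C1(5μF, Q=18μC, V=3.60V), C2(1μF, Q=2μC, V=2.00V), C3(4μF, Q=16μC, V=4.00V), C4(5μF, Q=11μC, V=2.20V)
Op 1: CLOSE 1-3: Q_total=34.00, C_total=9.00, V=3.78; Q1=18.89, Q3=15.11; dissipated=0.178

Answer: 3.78 V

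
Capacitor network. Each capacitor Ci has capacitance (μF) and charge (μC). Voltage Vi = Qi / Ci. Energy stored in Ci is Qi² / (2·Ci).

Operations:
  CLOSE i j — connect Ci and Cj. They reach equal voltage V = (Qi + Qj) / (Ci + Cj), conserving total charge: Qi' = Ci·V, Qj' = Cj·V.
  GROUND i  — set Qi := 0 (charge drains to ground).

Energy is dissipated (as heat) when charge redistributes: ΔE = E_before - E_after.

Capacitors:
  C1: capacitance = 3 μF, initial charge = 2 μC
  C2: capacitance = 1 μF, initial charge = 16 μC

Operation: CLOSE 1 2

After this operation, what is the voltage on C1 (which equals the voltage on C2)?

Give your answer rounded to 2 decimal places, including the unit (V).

Initial: C1(3μF, Q=2μC, V=0.67V), C2(1μF, Q=16μC, V=16.00V)
Op 1: CLOSE 1-2: Q_total=18.00, C_total=4.00, V=4.50; Q1=13.50, Q2=4.50; dissipated=88.167

Answer: 4.50 V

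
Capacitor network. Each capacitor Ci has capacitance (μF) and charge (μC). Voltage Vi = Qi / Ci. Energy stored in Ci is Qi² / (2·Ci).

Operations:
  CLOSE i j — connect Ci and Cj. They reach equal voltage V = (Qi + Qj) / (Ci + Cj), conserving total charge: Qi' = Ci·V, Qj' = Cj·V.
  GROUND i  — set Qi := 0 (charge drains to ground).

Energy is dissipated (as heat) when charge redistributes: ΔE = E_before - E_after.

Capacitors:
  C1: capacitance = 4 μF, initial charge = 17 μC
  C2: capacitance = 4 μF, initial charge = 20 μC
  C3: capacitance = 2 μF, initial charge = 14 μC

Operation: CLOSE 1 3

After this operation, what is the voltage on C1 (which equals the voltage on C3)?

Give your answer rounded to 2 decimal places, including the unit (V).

Initial: C1(4μF, Q=17μC, V=4.25V), C2(4μF, Q=20μC, V=5.00V), C3(2μF, Q=14μC, V=7.00V)
Op 1: CLOSE 1-3: Q_total=31.00, C_total=6.00, V=5.17; Q1=20.67, Q3=10.33; dissipated=5.042

Answer: 5.17 V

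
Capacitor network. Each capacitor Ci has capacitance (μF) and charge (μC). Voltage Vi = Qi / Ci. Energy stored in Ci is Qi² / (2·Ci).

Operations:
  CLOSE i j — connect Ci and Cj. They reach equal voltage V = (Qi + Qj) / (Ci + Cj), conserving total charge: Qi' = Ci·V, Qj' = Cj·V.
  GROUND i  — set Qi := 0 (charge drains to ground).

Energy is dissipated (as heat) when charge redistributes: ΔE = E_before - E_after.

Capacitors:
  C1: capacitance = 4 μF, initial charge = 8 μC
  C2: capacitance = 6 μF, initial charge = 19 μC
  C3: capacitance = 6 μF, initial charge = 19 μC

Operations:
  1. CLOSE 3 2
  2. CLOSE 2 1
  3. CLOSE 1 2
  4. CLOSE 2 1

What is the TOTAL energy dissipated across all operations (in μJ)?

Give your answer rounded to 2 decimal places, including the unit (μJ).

Initial: C1(4μF, Q=8μC, V=2.00V), C2(6μF, Q=19μC, V=3.17V), C3(6μF, Q=19μC, V=3.17V)
Op 1: CLOSE 3-2: Q_total=38.00, C_total=12.00, V=3.17; Q3=19.00, Q2=19.00; dissipated=0.000
Op 2: CLOSE 2-1: Q_total=27.00, C_total=10.00, V=2.70; Q2=16.20, Q1=10.80; dissipated=1.633
Op 3: CLOSE 1-2: Q_total=27.00, C_total=10.00, V=2.70; Q1=10.80, Q2=16.20; dissipated=0.000
Op 4: CLOSE 2-1: Q_total=27.00, C_total=10.00, V=2.70; Q2=16.20, Q1=10.80; dissipated=0.000
Total dissipated: 1.633 μJ

Answer: 1.63 μJ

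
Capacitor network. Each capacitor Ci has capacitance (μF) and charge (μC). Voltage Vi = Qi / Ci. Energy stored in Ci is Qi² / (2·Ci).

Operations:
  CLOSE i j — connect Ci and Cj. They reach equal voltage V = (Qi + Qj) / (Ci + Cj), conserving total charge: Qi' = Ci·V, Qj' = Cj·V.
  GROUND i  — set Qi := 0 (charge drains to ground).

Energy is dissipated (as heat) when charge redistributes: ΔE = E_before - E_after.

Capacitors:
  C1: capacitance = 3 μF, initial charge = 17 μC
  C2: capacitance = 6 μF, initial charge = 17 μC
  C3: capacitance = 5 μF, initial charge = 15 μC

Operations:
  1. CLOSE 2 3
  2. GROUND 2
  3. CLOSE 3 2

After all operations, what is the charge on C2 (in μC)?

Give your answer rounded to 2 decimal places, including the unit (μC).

Answer: 7.93 μC

Derivation:
Initial: C1(3μF, Q=17μC, V=5.67V), C2(6μF, Q=17μC, V=2.83V), C3(5μF, Q=15μC, V=3.00V)
Op 1: CLOSE 2-3: Q_total=32.00, C_total=11.00, V=2.91; Q2=17.45, Q3=14.55; dissipated=0.038
Op 2: GROUND 2: Q2=0; energy lost=25.388
Op 3: CLOSE 3-2: Q_total=14.55, C_total=11.00, V=1.32; Q3=6.61, Q2=7.93; dissipated=11.540
Final charges: Q1=17.00, Q2=7.93, Q3=6.61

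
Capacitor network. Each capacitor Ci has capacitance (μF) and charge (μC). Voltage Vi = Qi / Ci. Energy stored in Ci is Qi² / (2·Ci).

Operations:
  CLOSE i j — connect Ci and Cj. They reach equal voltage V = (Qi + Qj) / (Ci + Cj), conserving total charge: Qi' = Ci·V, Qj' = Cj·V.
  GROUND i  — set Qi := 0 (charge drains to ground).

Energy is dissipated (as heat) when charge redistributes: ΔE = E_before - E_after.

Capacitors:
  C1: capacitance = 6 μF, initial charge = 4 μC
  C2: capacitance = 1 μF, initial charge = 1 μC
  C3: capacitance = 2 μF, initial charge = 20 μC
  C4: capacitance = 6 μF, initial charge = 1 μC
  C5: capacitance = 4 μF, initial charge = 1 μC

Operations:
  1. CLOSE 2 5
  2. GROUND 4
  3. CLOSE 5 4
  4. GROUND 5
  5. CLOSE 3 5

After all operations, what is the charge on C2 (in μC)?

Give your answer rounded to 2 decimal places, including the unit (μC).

Initial: C1(6μF, Q=4μC, V=0.67V), C2(1μF, Q=1μC, V=1.00V), C3(2μF, Q=20μC, V=10.00V), C4(6μF, Q=1μC, V=0.17V), C5(4μF, Q=1μC, V=0.25V)
Op 1: CLOSE 2-5: Q_total=2.00, C_total=5.00, V=0.40; Q2=0.40, Q5=1.60; dissipated=0.225
Op 2: GROUND 4: Q4=0; energy lost=0.083
Op 3: CLOSE 5-4: Q_total=1.60, C_total=10.00, V=0.16; Q5=0.64, Q4=0.96; dissipated=0.192
Op 4: GROUND 5: Q5=0; energy lost=0.051
Op 5: CLOSE 3-5: Q_total=20.00, C_total=6.00, V=3.33; Q3=6.67, Q5=13.33; dissipated=66.667
Final charges: Q1=4.00, Q2=0.40, Q3=6.67, Q4=0.96, Q5=13.33

Answer: 0.40 μC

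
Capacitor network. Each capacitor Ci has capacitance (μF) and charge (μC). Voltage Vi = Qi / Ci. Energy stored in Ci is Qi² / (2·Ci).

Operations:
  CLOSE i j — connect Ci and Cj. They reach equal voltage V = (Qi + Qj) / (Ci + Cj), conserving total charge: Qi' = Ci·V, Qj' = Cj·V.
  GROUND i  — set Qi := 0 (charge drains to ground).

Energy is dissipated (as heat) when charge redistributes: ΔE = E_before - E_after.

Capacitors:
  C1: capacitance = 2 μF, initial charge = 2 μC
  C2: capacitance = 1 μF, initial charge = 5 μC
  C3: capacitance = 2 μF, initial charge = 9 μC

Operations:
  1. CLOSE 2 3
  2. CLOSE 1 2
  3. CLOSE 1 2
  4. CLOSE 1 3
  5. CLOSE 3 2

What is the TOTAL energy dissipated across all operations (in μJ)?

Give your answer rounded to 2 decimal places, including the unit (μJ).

Initial: C1(2μF, Q=2μC, V=1.00V), C2(1μF, Q=5μC, V=5.00V), C3(2μF, Q=9μC, V=4.50V)
Op 1: CLOSE 2-3: Q_total=14.00, C_total=3.00, V=4.67; Q2=4.67, Q3=9.33; dissipated=0.083
Op 2: CLOSE 1-2: Q_total=6.67, C_total=3.00, V=2.22; Q1=4.44, Q2=2.22; dissipated=4.481
Op 3: CLOSE 1-2: Q_total=6.67, C_total=3.00, V=2.22; Q1=4.44, Q2=2.22; dissipated=0.000
Op 4: CLOSE 1-3: Q_total=13.78, C_total=4.00, V=3.44; Q1=6.89, Q3=6.89; dissipated=2.988
Op 5: CLOSE 3-2: Q_total=9.11, C_total=3.00, V=3.04; Q3=6.07, Q2=3.04; dissipated=0.498
Total dissipated: 8.050 μJ

Answer: 8.05 μJ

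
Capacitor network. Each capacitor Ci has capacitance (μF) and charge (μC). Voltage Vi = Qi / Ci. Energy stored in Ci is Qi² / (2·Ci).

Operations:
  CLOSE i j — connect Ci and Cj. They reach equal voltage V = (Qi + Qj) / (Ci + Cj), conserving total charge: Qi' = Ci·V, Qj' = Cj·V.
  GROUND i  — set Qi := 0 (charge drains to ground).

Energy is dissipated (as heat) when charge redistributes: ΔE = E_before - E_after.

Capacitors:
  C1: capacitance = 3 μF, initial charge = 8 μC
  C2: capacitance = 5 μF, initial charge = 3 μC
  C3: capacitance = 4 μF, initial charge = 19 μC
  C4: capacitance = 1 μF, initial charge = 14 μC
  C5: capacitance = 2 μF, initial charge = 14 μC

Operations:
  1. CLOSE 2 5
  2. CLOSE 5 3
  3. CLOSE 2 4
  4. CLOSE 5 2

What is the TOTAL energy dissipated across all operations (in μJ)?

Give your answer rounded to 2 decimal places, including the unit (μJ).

Answer: 88.74 μJ

Derivation:
Initial: C1(3μF, Q=8μC, V=2.67V), C2(5μF, Q=3μC, V=0.60V), C3(4μF, Q=19μC, V=4.75V), C4(1μF, Q=14μC, V=14.00V), C5(2μF, Q=14μC, V=7.00V)
Op 1: CLOSE 2-5: Q_total=17.00, C_total=7.00, V=2.43; Q2=12.14, Q5=4.86; dissipated=29.257
Op 2: CLOSE 5-3: Q_total=23.86, C_total=6.00, V=3.98; Q5=7.95, Q3=15.90; dissipated=3.593
Op 3: CLOSE 2-4: Q_total=26.14, C_total=6.00, V=4.36; Q2=21.79, Q4=4.36; dissipated=55.791
Op 4: CLOSE 5-2: Q_total=29.74, C_total=7.00, V=4.25; Q5=8.50, Q2=21.24; dissipated=0.104
Total dissipated: 88.744 μJ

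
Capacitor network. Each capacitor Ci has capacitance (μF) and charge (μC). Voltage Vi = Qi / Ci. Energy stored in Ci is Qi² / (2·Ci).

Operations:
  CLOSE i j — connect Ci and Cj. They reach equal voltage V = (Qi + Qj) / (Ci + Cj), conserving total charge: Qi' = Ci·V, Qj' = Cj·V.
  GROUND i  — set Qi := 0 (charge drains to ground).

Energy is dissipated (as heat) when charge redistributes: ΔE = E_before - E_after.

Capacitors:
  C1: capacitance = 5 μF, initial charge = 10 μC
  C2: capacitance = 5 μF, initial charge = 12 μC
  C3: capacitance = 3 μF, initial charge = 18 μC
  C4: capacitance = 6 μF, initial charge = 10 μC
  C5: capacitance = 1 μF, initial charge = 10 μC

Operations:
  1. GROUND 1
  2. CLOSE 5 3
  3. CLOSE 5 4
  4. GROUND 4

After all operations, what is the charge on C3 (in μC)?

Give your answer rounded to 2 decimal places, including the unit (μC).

Answer: 21.00 μC

Derivation:
Initial: C1(5μF, Q=10μC, V=2.00V), C2(5μF, Q=12μC, V=2.40V), C3(3μF, Q=18μC, V=6.00V), C4(6μF, Q=10μC, V=1.67V), C5(1μF, Q=10μC, V=10.00V)
Op 1: GROUND 1: Q1=0; energy lost=10.000
Op 2: CLOSE 5-3: Q_total=28.00, C_total=4.00, V=7.00; Q5=7.00, Q3=21.00; dissipated=6.000
Op 3: CLOSE 5-4: Q_total=17.00, C_total=7.00, V=2.43; Q5=2.43, Q4=14.57; dissipated=12.190
Op 4: GROUND 4: Q4=0; energy lost=17.694
Final charges: Q1=0.00, Q2=12.00, Q3=21.00, Q4=0.00, Q5=2.43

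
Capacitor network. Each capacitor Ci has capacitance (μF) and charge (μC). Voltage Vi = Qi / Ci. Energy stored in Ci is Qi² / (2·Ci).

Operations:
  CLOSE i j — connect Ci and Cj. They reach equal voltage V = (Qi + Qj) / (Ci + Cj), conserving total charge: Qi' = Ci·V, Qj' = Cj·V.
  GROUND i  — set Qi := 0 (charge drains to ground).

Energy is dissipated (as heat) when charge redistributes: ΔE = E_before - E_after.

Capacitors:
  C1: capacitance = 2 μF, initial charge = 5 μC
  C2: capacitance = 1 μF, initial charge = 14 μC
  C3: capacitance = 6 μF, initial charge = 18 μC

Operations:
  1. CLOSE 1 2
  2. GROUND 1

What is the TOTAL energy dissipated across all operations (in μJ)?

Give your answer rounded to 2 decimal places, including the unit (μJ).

Initial: C1(2μF, Q=5μC, V=2.50V), C2(1μF, Q=14μC, V=14.00V), C3(6μF, Q=18μC, V=3.00V)
Op 1: CLOSE 1-2: Q_total=19.00, C_total=3.00, V=6.33; Q1=12.67, Q2=6.33; dissipated=44.083
Op 2: GROUND 1: Q1=0; energy lost=40.111
Total dissipated: 84.194 μJ

Answer: 84.19 μJ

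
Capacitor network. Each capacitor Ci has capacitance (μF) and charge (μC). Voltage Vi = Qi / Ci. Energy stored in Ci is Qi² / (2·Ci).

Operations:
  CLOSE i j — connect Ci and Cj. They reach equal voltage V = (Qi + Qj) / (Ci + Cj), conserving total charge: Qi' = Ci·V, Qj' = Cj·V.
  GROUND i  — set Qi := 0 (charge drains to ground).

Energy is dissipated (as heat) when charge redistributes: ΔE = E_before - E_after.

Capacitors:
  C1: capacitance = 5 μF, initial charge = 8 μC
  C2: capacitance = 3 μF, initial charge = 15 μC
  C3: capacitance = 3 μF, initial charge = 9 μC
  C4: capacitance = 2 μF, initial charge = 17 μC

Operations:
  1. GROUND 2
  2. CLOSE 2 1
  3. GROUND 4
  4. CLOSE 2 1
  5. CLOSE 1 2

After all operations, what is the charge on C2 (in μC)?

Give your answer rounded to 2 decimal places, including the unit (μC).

Initial: C1(5μF, Q=8μC, V=1.60V), C2(3μF, Q=15μC, V=5.00V), C3(3μF, Q=9μC, V=3.00V), C4(2μF, Q=17μC, V=8.50V)
Op 1: GROUND 2: Q2=0; energy lost=37.500
Op 2: CLOSE 2-1: Q_total=8.00, C_total=8.00, V=1.00; Q2=3.00, Q1=5.00; dissipated=2.400
Op 3: GROUND 4: Q4=0; energy lost=72.250
Op 4: CLOSE 2-1: Q_total=8.00, C_total=8.00, V=1.00; Q2=3.00, Q1=5.00; dissipated=0.000
Op 5: CLOSE 1-2: Q_total=8.00, C_total=8.00, V=1.00; Q1=5.00, Q2=3.00; dissipated=0.000
Final charges: Q1=5.00, Q2=3.00, Q3=9.00, Q4=0.00

Answer: 3.00 μC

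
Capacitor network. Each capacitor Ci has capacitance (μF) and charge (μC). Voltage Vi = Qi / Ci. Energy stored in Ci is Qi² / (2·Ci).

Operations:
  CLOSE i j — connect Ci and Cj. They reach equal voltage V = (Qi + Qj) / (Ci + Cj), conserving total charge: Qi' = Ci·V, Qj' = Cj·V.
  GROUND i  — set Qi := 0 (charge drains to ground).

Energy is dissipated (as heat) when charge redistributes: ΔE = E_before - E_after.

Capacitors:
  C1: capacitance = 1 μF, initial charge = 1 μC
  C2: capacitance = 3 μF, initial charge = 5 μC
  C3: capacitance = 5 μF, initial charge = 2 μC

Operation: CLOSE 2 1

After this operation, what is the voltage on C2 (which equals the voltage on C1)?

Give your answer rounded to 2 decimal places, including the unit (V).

Answer: 1.50 V

Derivation:
Initial: C1(1μF, Q=1μC, V=1.00V), C2(3μF, Q=5μC, V=1.67V), C3(5μF, Q=2μC, V=0.40V)
Op 1: CLOSE 2-1: Q_total=6.00, C_total=4.00, V=1.50; Q2=4.50, Q1=1.50; dissipated=0.167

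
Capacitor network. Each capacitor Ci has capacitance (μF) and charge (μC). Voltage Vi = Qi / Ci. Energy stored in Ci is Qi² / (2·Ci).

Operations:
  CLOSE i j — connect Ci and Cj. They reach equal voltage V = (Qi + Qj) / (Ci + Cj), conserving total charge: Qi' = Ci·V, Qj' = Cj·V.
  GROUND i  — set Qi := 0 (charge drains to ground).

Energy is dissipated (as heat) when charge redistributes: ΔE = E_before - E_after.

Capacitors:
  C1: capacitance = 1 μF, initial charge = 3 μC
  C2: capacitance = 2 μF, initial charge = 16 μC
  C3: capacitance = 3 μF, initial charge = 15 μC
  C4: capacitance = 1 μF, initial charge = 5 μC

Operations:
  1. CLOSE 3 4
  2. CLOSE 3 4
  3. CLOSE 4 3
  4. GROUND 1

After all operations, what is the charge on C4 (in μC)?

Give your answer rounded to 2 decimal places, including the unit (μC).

Initial: C1(1μF, Q=3μC, V=3.00V), C2(2μF, Q=16μC, V=8.00V), C3(3μF, Q=15μC, V=5.00V), C4(1μF, Q=5μC, V=5.00V)
Op 1: CLOSE 3-4: Q_total=20.00, C_total=4.00, V=5.00; Q3=15.00, Q4=5.00; dissipated=0.000
Op 2: CLOSE 3-4: Q_total=20.00, C_total=4.00, V=5.00; Q3=15.00, Q4=5.00; dissipated=0.000
Op 3: CLOSE 4-3: Q_total=20.00, C_total=4.00, V=5.00; Q4=5.00, Q3=15.00; dissipated=0.000
Op 4: GROUND 1: Q1=0; energy lost=4.500
Final charges: Q1=0.00, Q2=16.00, Q3=15.00, Q4=5.00

Answer: 5.00 μC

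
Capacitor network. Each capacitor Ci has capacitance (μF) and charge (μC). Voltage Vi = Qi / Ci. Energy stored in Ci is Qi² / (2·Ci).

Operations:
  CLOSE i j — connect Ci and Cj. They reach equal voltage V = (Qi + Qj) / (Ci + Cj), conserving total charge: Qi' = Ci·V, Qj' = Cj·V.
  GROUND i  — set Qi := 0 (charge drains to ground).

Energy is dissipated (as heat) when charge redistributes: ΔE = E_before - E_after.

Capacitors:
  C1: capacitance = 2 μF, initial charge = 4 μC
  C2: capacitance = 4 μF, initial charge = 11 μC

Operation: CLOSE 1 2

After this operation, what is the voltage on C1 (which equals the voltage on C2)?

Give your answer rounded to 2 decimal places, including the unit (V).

Initial: C1(2μF, Q=4μC, V=2.00V), C2(4μF, Q=11μC, V=2.75V)
Op 1: CLOSE 1-2: Q_total=15.00, C_total=6.00, V=2.50; Q1=5.00, Q2=10.00; dissipated=0.375

Answer: 2.50 V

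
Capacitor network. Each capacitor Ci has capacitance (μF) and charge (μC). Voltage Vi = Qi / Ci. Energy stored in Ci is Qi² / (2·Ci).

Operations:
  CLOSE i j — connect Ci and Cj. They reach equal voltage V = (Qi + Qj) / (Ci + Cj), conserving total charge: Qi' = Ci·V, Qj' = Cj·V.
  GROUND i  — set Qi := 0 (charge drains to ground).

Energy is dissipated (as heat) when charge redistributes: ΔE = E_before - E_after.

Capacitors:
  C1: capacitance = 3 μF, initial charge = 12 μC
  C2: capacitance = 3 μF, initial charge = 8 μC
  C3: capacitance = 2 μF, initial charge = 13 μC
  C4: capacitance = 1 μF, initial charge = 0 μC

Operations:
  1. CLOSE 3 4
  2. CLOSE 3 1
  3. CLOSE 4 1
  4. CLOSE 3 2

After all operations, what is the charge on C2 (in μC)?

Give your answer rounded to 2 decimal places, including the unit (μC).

Answer: 9.76 μC

Derivation:
Initial: C1(3μF, Q=12μC, V=4.00V), C2(3μF, Q=8μC, V=2.67V), C3(2μF, Q=13μC, V=6.50V), C4(1μF, Q=0μC, V=0.00V)
Op 1: CLOSE 3-4: Q_total=13.00, C_total=3.00, V=4.33; Q3=8.67, Q4=4.33; dissipated=14.083
Op 2: CLOSE 3-1: Q_total=20.67, C_total=5.00, V=4.13; Q3=8.27, Q1=12.40; dissipated=0.067
Op 3: CLOSE 4-1: Q_total=16.73, C_total=4.00, V=4.18; Q4=4.18, Q1=12.55; dissipated=0.015
Op 4: CLOSE 3-2: Q_total=16.27, C_total=5.00, V=3.25; Q3=6.51, Q2=9.76; dissipated=1.291
Final charges: Q1=12.55, Q2=9.76, Q3=6.51, Q4=4.18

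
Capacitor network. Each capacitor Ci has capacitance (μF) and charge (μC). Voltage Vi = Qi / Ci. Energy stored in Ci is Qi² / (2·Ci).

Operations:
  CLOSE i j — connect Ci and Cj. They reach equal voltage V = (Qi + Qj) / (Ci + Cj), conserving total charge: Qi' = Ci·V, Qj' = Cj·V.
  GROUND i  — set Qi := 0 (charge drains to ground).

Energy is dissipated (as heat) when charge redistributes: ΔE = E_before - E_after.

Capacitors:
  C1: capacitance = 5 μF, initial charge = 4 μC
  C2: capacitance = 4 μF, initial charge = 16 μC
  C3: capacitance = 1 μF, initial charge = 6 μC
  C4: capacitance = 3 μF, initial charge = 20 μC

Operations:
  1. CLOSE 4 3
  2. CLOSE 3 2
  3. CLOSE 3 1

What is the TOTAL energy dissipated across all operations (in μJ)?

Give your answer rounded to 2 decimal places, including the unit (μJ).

Answer: 8.37 μJ

Derivation:
Initial: C1(5μF, Q=4μC, V=0.80V), C2(4μF, Q=16μC, V=4.00V), C3(1μF, Q=6μC, V=6.00V), C4(3μF, Q=20μC, V=6.67V)
Op 1: CLOSE 4-3: Q_total=26.00, C_total=4.00, V=6.50; Q4=19.50, Q3=6.50; dissipated=0.167
Op 2: CLOSE 3-2: Q_total=22.50, C_total=5.00, V=4.50; Q3=4.50, Q2=18.00; dissipated=2.500
Op 3: CLOSE 3-1: Q_total=8.50, C_total=6.00, V=1.42; Q3=1.42, Q1=7.08; dissipated=5.704
Total dissipated: 8.371 μJ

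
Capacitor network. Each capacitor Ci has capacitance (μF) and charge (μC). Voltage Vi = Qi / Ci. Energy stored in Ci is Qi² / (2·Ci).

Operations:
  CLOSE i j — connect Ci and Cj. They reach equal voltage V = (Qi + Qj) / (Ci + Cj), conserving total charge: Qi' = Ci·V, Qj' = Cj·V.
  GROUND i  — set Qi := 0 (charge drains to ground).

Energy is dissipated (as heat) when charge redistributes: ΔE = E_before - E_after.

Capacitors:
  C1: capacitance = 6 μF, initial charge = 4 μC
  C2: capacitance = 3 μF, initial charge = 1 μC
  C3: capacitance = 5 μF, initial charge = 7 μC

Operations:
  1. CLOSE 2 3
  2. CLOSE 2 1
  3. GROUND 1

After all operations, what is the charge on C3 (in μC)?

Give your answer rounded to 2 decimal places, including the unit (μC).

Answer: 5.00 μC

Derivation:
Initial: C1(6μF, Q=4μC, V=0.67V), C2(3μF, Q=1μC, V=0.33V), C3(5μF, Q=7μC, V=1.40V)
Op 1: CLOSE 2-3: Q_total=8.00, C_total=8.00, V=1.00; Q2=3.00, Q3=5.00; dissipated=1.067
Op 2: CLOSE 2-1: Q_total=7.00, C_total=9.00, V=0.78; Q2=2.33, Q1=4.67; dissipated=0.111
Op 3: GROUND 1: Q1=0; energy lost=1.815
Final charges: Q1=0.00, Q2=2.33, Q3=5.00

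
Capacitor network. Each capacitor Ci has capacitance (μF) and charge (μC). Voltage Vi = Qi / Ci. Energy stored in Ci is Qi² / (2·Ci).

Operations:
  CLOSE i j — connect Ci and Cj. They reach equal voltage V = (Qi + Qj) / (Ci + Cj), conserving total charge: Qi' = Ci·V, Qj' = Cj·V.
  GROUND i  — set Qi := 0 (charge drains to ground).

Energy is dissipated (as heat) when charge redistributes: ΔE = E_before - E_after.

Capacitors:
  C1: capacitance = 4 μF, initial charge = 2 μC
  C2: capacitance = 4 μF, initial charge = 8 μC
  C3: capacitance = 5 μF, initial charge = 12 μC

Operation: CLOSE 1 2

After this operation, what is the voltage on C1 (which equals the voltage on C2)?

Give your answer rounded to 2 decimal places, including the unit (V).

Answer: 1.25 V

Derivation:
Initial: C1(4μF, Q=2μC, V=0.50V), C2(4μF, Q=8μC, V=2.00V), C3(5μF, Q=12μC, V=2.40V)
Op 1: CLOSE 1-2: Q_total=10.00, C_total=8.00, V=1.25; Q1=5.00, Q2=5.00; dissipated=2.250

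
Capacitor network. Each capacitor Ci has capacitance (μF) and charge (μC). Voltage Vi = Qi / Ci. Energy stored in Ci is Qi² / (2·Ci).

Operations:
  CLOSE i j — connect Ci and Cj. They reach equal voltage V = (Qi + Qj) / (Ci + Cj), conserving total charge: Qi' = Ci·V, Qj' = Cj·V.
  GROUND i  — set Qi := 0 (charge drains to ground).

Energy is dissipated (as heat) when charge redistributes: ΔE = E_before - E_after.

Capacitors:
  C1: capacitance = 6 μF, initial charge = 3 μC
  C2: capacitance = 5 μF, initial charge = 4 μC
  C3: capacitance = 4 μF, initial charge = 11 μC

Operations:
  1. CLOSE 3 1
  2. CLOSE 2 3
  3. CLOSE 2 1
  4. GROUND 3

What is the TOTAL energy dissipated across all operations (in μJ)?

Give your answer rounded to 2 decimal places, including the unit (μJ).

Answer: 8.90 μJ

Derivation:
Initial: C1(6μF, Q=3μC, V=0.50V), C2(5μF, Q=4μC, V=0.80V), C3(4μF, Q=11μC, V=2.75V)
Op 1: CLOSE 3-1: Q_total=14.00, C_total=10.00, V=1.40; Q3=5.60, Q1=8.40; dissipated=6.075
Op 2: CLOSE 2-3: Q_total=9.60, C_total=9.00, V=1.07; Q2=5.33, Q3=4.27; dissipated=0.400
Op 3: CLOSE 2-1: Q_total=13.73, C_total=11.00, V=1.25; Q2=6.24, Q1=7.49; dissipated=0.152
Op 4: GROUND 3: Q3=0; energy lost=2.276
Total dissipated: 8.902 μJ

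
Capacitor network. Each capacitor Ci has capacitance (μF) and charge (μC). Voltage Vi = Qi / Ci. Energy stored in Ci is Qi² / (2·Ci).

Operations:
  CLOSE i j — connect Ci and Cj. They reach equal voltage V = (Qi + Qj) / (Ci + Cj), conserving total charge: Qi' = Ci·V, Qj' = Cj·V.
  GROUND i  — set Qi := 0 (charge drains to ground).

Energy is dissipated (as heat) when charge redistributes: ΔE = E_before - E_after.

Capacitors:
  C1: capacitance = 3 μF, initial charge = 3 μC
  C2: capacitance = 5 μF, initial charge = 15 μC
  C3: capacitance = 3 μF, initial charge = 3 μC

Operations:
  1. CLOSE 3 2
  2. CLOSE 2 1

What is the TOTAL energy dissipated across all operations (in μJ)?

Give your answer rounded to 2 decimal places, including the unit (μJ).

Initial: C1(3μF, Q=3μC, V=1.00V), C2(5μF, Q=15μC, V=3.00V), C3(3μF, Q=3μC, V=1.00V)
Op 1: CLOSE 3-2: Q_total=18.00, C_total=8.00, V=2.25; Q3=6.75, Q2=11.25; dissipated=3.750
Op 2: CLOSE 2-1: Q_total=14.25, C_total=8.00, V=1.78; Q2=8.91, Q1=5.34; dissipated=1.465
Total dissipated: 5.215 μJ

Answer: 5.21 μJ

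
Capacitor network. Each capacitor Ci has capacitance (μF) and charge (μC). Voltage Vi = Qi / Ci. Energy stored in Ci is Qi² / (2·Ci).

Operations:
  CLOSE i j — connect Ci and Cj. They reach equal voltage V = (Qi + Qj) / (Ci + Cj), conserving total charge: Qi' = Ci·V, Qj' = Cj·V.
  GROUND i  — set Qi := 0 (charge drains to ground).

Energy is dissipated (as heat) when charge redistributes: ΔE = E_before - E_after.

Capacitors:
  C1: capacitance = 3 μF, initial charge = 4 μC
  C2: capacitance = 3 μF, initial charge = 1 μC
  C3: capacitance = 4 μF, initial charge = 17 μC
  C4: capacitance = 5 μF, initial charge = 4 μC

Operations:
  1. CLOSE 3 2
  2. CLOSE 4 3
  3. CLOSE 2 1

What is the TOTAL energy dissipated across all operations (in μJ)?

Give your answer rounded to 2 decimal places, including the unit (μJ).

Initial: C1(3μF, Q=4μC, V=1.33V), C2(3μF, Q=1μC, V=0.33V), C3(4μF, Q=17μC, V=4.25V), C4(5μF, Q=4μC, V=0.80V)
Op 1: CLOSE 3-2: Q_total=18.00, C_total=7.00, V=2.57; Q3=10.29, Q2=7.71; dissipated=13.149
Op 2: CLOSE 4-3: Q_total=14.29, C_total=9.00, V=1.59; Q4=7.94, Q3=6.35; dissipated=3.487
Op 3: CLOSE 2-1: Q_total=11.71, C_total=6.00, V=1.95; Q2=5.86, Q1=5.86; dissipated=1.150
Total dissipated: 17.785 μJ

Answer: 17.79 μJ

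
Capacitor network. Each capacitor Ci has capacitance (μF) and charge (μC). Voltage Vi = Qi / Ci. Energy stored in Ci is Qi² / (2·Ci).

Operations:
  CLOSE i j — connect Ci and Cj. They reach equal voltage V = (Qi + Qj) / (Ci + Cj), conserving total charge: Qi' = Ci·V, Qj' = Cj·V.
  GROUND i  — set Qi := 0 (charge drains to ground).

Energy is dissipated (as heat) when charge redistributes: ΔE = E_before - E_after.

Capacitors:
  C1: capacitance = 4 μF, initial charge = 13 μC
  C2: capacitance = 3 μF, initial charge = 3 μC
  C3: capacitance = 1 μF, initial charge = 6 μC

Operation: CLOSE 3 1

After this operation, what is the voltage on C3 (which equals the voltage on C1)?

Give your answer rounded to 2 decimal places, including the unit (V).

Initial: C1(4μF, Q=13μC, V=3.25V), C2(3μF, Q=3μC, V=1.00V), C3(1μF, Q=6μC, V=6.00V)
Op 1: CLOSE 3-1: Q_total=19.00, C_total=5.00, V=3.80; Q3=3.80, Q1=15.20; dissipated=3.025

Answer: 3.80 V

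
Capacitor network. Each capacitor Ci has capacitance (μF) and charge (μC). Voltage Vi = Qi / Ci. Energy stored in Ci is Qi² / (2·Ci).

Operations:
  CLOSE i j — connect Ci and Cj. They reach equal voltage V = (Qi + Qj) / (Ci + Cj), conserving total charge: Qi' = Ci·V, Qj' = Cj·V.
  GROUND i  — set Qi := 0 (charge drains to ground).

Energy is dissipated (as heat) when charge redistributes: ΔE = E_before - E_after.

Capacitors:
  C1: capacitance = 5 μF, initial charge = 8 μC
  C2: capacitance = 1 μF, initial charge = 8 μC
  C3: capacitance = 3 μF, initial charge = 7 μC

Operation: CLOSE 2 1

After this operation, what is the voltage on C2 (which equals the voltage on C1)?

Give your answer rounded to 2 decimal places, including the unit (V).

Answer: 2.67 V

Derivation:
Initial: C1(5μF, Q=8μC, V=1.60V), C2(1μF, Q=8μC, V=8.00V), C3(3μF, Q=7μC, V=2.33V)
Op 1: CLOSE 2-1: Q_total=16.00, C_total=6.00, V=2.67; Q2=2.67, Q1=13.33; dissipated=17.067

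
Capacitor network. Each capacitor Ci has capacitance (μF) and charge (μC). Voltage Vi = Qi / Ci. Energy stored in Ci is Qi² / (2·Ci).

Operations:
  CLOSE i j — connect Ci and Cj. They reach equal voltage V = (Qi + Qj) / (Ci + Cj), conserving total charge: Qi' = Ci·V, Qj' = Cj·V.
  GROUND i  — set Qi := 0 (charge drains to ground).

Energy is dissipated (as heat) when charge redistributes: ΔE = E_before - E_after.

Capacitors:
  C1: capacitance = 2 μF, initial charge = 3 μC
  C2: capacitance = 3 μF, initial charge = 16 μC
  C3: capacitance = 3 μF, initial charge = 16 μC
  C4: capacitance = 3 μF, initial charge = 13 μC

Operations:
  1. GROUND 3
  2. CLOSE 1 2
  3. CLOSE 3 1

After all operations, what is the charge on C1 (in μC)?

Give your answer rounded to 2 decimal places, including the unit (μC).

Answer: 3.04 μC

Derivation:
Initial: C1(2μF, Q=3μC, V=1.50V), C2(3μF, Q=16μC, V=5.33V), C3(3μF, Q=16μC, V=5.33V), C4(3μF, Q=13μC, V=4.33V)
Op 1: GROUND 3: Q3=0; energy lost=42.667
Op 2: CLOSE 1-2: Q_total=19.00, C_total=5.00, V=3.80; Q1=7.60, Q2=11.40; dissipated=8.817
Op 3: CLOSE 3-1: Q_total=7.60, C_total=5.00, V=1.52; Q3=4.56, Q1=3.04; dissipated=8.664
Final charges: Q1=3.04, Q2=11.40, Q3=4.56, Q4=13.00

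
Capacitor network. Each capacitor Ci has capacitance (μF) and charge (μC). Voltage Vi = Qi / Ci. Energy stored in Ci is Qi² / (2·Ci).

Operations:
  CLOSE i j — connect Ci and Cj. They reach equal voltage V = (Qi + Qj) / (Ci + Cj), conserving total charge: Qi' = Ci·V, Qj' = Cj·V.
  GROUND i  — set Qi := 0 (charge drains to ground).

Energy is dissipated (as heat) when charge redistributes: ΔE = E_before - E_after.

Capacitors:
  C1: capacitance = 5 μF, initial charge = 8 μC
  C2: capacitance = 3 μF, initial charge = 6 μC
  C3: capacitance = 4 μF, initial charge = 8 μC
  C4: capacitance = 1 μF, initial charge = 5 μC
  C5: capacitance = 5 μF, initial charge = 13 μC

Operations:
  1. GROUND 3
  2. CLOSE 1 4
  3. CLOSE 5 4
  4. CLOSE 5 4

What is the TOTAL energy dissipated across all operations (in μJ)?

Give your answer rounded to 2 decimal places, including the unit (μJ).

Initial: C1(5μF, Q=8μC, V=1.60V), C2(3μF, Q=6μC, V=2.00V), C3(4μF, Q=8μC, V=2.00V), C4(1μF, Q=5μC, V=5.00V), C5(5μF, Q=13μC, V=2.60V)
Op 1: GROUND 3: Q3=0; energy lost=8.000
Op 2: CLOSE 1-4: Q_total=13.00, C_total=6.00, V=2.17; Q1=10.83, Q4=2.17; dissipated=4.817
Op 3: CLOSE 5-4: Q_total=15.17, C_total=6.00, V=2.53; Q5=12.64, Q4=2.53; dissipated=0.078
Op 4: CLOSE 5-4: Q_total=15.17, C_total=6.00, V=2.53; Q5=12.64, Q4=2.53; dissipated=0.000
Total dissipated: 12.895 μJ

Answer: 12.89 μJ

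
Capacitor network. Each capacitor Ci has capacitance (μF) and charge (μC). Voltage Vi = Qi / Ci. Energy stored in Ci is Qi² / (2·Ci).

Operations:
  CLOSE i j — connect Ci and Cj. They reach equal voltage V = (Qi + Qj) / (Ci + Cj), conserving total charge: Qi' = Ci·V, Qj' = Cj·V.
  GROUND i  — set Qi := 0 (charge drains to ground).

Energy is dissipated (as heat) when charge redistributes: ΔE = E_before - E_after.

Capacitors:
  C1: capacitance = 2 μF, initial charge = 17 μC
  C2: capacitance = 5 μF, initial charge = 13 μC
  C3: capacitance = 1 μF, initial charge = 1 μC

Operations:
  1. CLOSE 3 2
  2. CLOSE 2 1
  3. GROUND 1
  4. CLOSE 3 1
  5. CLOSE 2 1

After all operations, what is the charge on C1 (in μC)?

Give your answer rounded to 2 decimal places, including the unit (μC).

Answer: 6.29 μC

Derivation:
Initial: C1(2μF, Q=17μC, V=8.50V), C2(5μF, Q=13μC, V=2.60V), C3(1μF, Q=1μC, V=1.00V)
Op 1: CLOSE 3-2: Q_total=14.00, C_total=6.00, V=2.33; Q3=2.33, Q2=11.67; dissipated=1.067
Op 2: CLOSE 2-1: Q_total=28.67, C_total=7.00, V=4.10; Q2=20.48, Q1=8.19; dissipated=27.163
Op 3: GROUND 1: Q1=0; energy lost=16.771
Op 4: CLOSE 3-1: Q_total=2.33, C_total=3.00, V=0.78; Q3=0.78, Q1=1.56; dissipated=1.815
Op 5: CLOSE 2-1: Q_total=22.03, C_total=7.00, V=3.15; Q2=15.74, Q1=6.29; dissipated=7.861
Final charges: Q1=6.29, Q2=15.74, Q3=0.78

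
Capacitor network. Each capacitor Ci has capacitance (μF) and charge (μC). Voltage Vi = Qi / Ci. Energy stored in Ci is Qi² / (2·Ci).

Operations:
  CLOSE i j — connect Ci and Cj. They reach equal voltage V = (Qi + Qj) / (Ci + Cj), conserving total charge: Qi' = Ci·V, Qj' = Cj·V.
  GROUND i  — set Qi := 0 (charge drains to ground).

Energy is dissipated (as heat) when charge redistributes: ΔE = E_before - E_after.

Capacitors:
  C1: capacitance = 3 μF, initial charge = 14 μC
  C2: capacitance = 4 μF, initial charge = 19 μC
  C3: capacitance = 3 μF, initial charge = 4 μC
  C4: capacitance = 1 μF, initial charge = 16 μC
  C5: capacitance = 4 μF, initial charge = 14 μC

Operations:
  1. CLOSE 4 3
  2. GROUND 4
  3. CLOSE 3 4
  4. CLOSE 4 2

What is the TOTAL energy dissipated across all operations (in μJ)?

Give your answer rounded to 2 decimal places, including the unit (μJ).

Answer: 102.94 μJ

Derivation:
Initial: C1(3μF, Q=14μC, V=4.67V), C2(4μF, Q=19μC, V=4.75V), C3(3μF, Q=4μC, V=1.33V), C4(1μF, Q=16μC, V=16.00V), C5(4μF, Q=14μC, V=3.50V)
Op 1: CLOSE 4-3: Q_total=20.00, C_total=4.00, V=5.00; Q4=5.00, Q3=15.00; dissipated=80.667
Op 2: GROUND 4: Q4=0; energy lost=12.500
Op 3: CLOSE 3-4: Q_total=15.00, C_total=4.00, V=3.75; Q3=11.25, Q4=3.75; dissipated=9.375
Op 4: CLOSE 4-2: Q_total=22.75, C_total=5.00, V=4.55; Q4=4.55, Q2=18.20; dissipated=0.400
Total dissipated: 102.942 μJ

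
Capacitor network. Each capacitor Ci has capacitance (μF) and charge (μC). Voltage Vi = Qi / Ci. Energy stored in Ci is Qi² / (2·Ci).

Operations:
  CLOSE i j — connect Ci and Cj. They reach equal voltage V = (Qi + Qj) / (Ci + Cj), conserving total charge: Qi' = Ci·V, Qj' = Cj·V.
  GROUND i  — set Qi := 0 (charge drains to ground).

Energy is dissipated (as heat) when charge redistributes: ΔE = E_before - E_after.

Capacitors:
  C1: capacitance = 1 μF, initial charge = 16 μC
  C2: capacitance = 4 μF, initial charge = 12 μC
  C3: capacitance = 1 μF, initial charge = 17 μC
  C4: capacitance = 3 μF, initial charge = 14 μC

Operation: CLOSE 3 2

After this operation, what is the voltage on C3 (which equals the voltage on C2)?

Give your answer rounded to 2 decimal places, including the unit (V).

Answer: 5.80 V

Derivation:
Initial: C1(1μF, Q=16μC, V=16.00V), C2(4μF, Q=12μC, V=3.00V), C3(1μF, Q=17μC, V=17.00V), C4(3μF, Q=14μC, V=4.67V)
Op 1: CLOSE 3-2: Q_total=29.00, C_total=5.00, V=5.80; Q3=5.80, Q2=23.20; dissipated=78.400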